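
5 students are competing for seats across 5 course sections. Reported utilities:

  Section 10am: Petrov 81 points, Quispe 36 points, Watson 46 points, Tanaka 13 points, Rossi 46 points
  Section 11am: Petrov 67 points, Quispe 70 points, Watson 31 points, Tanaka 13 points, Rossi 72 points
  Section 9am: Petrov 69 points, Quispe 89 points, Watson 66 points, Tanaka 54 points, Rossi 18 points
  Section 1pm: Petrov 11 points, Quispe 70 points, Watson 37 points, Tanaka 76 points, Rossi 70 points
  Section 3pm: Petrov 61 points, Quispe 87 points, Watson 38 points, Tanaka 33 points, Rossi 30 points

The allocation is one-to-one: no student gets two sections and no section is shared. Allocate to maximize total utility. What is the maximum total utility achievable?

Optimal: Petrov→Section 10am (81 points), Quispe→Section 3pm (87 points), Watson→Section 9am (66 points), Tanaka→Section 1pm (76 points), Rossi→Section 11am (72 points) — total 81+87+66+76+72 = 382 points.
Row-greedy (each student in turn takes its best remaining section) gives 356 points, worse by 26.
Next-best assignment: Petrov→Section 10am, Quispe→Section 9am, Watson→Section 3pm, Tanaka→Section 1pm, Rossi→Section 11am = 356 points.
No other one-to-one assignment exceeds 382 points.

Max total: 382 points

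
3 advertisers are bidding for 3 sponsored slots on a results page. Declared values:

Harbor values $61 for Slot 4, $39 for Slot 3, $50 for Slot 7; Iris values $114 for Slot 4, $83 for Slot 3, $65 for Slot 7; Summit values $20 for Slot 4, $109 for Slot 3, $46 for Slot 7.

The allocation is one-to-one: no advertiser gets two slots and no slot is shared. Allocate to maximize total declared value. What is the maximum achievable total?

Max total: $273

This is a one-to-one assignment (maximum-weight bipartite matching).
Optimal: Harbor→Slot 7 ($50), Iris→Slot 4 ($114), Summit→Slot 3 ($109) — total 50+114+109 = $273.
Row-greedy (each advertiser in turn takes its best remaining slot) gives $190, worse by 83.
Next-best assignment: Harbor→Slot 4, Iris→Slot 7, Summit→Slot 3 = $235.
Every other assignment is strictly worse.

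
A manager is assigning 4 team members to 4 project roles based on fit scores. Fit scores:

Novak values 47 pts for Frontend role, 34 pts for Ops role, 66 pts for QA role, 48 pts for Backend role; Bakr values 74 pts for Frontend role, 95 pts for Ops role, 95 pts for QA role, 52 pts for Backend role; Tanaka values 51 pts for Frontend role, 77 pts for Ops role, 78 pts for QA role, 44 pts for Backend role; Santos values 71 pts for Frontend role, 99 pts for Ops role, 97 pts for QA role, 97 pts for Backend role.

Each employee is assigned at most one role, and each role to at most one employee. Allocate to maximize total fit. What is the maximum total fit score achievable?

Maximum total: 317 pts

This is the linear assignment problem.
Optimal: Novak→Frontend role (47 pts), Bakr→Ops role (95 pts), Tanaka→QA role (78 pts), Santos→Backend role (97 pts) — total 47+95+78+97 = 317 pts.
Column-greedy (each role in turn goes to its best remaining employee) gives 299 pts, worse by 18.
Next-best assignment: Novak→Frontend role, Bakr→QA role, Tanaka→Ops role, Santos→Backend role = 316 pts.
Swapping Novak↔Tanaka (Novak→QA role 66 pts, Tanaka→Frontend role 51 pts) loses 8.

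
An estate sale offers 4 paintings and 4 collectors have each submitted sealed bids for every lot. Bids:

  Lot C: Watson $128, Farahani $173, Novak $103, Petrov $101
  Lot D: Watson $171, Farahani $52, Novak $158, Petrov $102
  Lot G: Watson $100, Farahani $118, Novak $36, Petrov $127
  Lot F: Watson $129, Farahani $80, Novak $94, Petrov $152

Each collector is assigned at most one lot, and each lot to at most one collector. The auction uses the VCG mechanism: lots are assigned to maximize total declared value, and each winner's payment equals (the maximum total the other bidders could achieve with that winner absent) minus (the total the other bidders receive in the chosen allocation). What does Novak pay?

Efficient allocation: Watson→Lot F ($129), Farahani→Lot C ($173), Novak→Lot D ($158), Petrov→Lot G ($127); total welfare W = $587.
Novak receives Lot D at value $158, so the others get W − 158 = $429.
Without Novak: best allocation of the remaining 3 bidders over all 4 lots is Watson→Lot D ($171), Farahani→Lot C ($173), Petrov→Lot F ($152), total $496.
VCG payment = (others' best without Novak) − (others' welfare with Novak) = 496 − 429 = $67.

Novak pays $67.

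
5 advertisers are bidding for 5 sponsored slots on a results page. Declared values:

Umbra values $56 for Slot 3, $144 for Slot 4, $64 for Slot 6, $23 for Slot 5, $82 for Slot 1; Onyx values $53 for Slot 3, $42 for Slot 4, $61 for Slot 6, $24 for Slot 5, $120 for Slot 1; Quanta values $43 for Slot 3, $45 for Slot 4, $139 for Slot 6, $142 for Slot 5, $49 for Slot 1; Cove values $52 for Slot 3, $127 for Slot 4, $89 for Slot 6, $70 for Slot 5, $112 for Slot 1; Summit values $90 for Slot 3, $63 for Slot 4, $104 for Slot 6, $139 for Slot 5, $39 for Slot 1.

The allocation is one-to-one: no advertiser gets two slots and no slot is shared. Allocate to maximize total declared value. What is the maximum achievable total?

Maximum total: $594

Optimal: Umbra→Slot 4 ($144), Onyx→Slot 1 ($120), Quanta→Slot 6 ($139), Cove→Slot 3 ($52), Summit→Slot 5 ($139) — total 144+120+139+52+139 = $594.
Max-entry greedy (repeatedly take the single best remaining cell) gives $562, worse by 32.
Next-best assignment: Umbra→Slot 4, Onyx→Slot 3, Quanta→Slot 6, Cove→Slot 1, Summit→Slot 5 = $587.
No other one-to-one assignment exceeds $594.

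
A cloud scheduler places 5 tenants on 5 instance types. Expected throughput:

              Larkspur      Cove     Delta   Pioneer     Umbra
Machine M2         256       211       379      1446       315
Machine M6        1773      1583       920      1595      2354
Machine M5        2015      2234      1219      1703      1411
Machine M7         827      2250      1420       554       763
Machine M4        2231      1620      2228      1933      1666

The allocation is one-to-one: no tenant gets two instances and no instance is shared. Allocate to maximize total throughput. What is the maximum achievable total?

This is a one-to-one assignment (maximum-weight bipartite matching).
Optimal: Larkspur→Machine M5 (2015 ops/s), Cove→Machine M7 (2250 ops/s), Delta→Machine M4 (2228 ops/s), Pioneer→Machine M2 (1446 ops/s), Umbra→Machine M6 (2354 ops/s) — total 2015+2250+2228+1446+2354 = 10293 ops/s.
Max-entry greedy (repeatedly take the single best remaining cell) gives 8917 ops/s, worse by 1376.
Next-best assignment: Larkspur→Machine M4, Cove→Machine M5, Delta→Machine M7, Pioneer→Machine M2, Umbra→Machine M6 = 9685 ops/s.
Checked against all permutations: 10293 ops/s is optimal.

Maximum total: 10293 ops/s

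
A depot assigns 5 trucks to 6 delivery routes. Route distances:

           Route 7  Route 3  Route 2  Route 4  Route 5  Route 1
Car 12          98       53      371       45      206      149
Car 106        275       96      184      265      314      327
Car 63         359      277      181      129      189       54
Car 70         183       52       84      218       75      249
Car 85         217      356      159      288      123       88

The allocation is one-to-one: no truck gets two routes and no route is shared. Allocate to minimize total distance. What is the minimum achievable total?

Min total: 402 km

Treat this as an assignment problem: match each truck to one route.
Optimal: Car 12→Route 4 (45 km), Car 106→Route 3 (96 km), Car 63→Route 1 (54 km), Car 70→Route 2 (84 km), Car 85→Route 5 (123 km) — total 45+96+54+84+123 = 402 km.
Min-entry greedy (repeatedly take the single cheapest remaining cell) gives 458 km, worse by 56.
Next-best assignment: Car 12→Route 4, Car 106→Route 3, Car 63→Route 1, Car 70→Route 5, Car 85→Route 2 = 429 km.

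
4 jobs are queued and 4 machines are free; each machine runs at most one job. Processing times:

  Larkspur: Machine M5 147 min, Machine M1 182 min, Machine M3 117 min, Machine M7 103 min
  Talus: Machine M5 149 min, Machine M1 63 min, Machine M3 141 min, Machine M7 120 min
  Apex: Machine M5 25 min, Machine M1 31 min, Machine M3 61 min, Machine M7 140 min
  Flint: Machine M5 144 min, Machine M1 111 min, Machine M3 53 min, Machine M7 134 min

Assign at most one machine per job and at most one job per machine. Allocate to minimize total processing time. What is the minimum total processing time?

Optimal: Larkspur→Machine M7 (103 min), Talus→Machine M1 (63 min), Apex→Machine M5 (25 min), Flint→Machine M3 (53 min) — total 103+63+25+53 = 244 min.
Swapping Talus↔Larkspur (Talus→Machine M7 120 min, Larkspur→Machine M1 182 min) adds 136.

Min total: 244 min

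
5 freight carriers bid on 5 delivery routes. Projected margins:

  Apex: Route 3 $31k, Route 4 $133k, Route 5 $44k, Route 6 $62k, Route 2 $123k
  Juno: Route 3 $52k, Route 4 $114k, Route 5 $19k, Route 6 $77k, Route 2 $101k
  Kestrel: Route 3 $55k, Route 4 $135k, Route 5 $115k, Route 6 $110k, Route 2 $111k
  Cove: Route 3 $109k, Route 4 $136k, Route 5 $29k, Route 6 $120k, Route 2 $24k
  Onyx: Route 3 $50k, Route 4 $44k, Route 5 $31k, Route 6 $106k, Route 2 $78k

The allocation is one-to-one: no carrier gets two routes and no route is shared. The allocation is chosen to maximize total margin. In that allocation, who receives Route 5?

This is the linear assignment problem.
Optimal: Apex→Route 2 ($123k), Juno→Route 4 ($114k), Kestrel→Route 5 ($115k), Cove→Route 3 ($109k), Onyx→Route 6 ($106k) — total 123+114+115+109+106 = $567k.
Row-greedy (each carrier in turn takes its best remaining route) gives $519k, worse by 48.
Next-best assignment: Apex→Route 4, Juno→Route 2, Kestrel→Route 5, Cove→Route 3, Onyx→Route 6 = $564k.
No other one-to-one assignment exceeds $567k.
Kestrel's own top route is Route 4 ($135k), but forcing Kestrel→Route 4 and reassigning the rest optimally gives only $495k — worse by 72.

Kestrel receives Route 5.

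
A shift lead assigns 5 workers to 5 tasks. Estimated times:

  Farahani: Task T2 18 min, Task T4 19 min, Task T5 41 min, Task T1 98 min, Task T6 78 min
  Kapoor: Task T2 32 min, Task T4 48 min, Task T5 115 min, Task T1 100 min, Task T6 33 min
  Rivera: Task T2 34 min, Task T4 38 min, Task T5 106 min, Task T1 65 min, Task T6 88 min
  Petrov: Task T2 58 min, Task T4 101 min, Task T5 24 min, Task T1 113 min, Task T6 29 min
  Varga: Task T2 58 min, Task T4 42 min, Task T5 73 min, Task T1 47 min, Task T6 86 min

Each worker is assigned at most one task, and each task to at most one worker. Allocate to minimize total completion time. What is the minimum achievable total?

Minimum total: 157 min

Optimal: Farahani→Task T4 (19 min), Kapoor→Task T6 (33 min), Rivera→Task T2 (34 min), Petrov→Task T5 (24 min), Varga→Task T1 (47 min) — total 19+33+34+24+47 = 157 min.
Column-greedy (each task in turn goes to its cheapest remaining worker) gives 160 min, worse by 3.
Next-best assignment: Farahani→Task T2, Kapoor→Task T6, Rivera→Task T4, Petrov→Task T5, Varga→Task T1 = 160 min.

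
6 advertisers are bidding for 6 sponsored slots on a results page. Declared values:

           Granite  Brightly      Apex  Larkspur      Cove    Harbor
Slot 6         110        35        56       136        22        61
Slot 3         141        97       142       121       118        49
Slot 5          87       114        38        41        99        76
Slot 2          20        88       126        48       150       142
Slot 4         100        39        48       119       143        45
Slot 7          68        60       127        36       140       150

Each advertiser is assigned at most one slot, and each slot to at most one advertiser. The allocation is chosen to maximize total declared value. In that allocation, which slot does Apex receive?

Treat this as an assignment problem: match each advertiser to one slot.
Optimal: Granite→Slot 3 ($141), Brightly→Slot 5 ($114), Apex→Slot 2 ($126), Larkspur→Slot 6 ($136), Cove→Slot 4 ($143), Harbor→Slot 7 ($150) — total 141+114+126+136+143+150 = $810.
Column-greedy (each slot in turn goes to its best remaining advertiser) gives $792, worse by 18.
Swapping Brightly↔Harbor (Brightly→Slot 7 $60, Harbor→Slot 5 $76) loses 128.
Apex's own top slot is Slot 3 ($142), but forcing Apex→Slot 3 and reassigning the rest optimally gives only $792 — worse by 18.

Apex receives Slot 2.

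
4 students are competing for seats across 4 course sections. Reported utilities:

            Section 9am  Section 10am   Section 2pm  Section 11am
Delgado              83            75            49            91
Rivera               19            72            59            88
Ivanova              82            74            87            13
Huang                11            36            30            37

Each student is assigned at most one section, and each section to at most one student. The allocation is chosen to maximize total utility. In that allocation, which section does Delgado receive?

Delgado receives Section 9am.

Optimal: Delgado→Section 9am (83 points), Rivera→Section 11am (88 points), Ivanova→Section 2pm (87 points), Huang→Section 10am (36 points) — total 83+88+87+36 = 294 points.
Column-greedy (each section in turn goes to its best remaining student) gives 253 points, worse by 41.
Next-best assignment: Delgado→Section 9am, Rivera→Section 10am, Ivanova→Section 2pm, Huang→Section 11am = 279 points.
Swapping Delgado↔Huang (Delgado→Section 10am 75 points, Huang→Section 9am 11 points) loses 33.
Delgado's own top section is Section 11am (91 points), but forcing Delgado→Section 11am and reassigning the rest optimally gives only 275 points — worse by 19.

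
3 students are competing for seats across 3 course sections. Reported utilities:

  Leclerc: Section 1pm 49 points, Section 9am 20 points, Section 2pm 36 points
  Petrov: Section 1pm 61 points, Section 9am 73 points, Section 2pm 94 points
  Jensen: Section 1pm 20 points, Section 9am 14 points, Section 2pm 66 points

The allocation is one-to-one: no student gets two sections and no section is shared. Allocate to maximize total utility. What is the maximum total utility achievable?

Optimal: Leclerc→Section 1pm (49 points), Petrov→Section 9am (73 points), Jensen→Section 2pm (66 points) — total 49+73+66 = 188 points.
Row-greedy (each student in turn takes its best remaining section) gives 157 points, worse by 31.
Next-best assignment: Leclerc→Section 1pm, Petrov→Section 2pm, Jensen→Section 9am = 157 points.
Swapping Leclerc↔Petrov (Leclerc→Section 9am 20 points, Petrov→Section 1pm 61 points) loses 41.

Max total: 188 points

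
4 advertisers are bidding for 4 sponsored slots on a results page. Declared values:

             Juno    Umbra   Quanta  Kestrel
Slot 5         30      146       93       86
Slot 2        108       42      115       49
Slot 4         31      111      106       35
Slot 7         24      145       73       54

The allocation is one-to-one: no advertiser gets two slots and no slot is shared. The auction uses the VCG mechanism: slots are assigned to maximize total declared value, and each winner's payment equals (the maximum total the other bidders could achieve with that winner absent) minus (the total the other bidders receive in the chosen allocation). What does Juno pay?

Efficient allocation: Juno→Slot 2 ($108), Umbra→Slot 7 ($145), Quanta→Slot 4 ($106), Kestrel→Slot 5 ($86); total welfare W = $445.
Juno receives Slot 2 at value $108, so the others get W − 108 = $337.
Without Juno: best allocation of the remaining 3 bidders over all 4 slots is Umbra→Slot 7 ($145), Quanta→Slot 2 ($115), Kestrel→Slot 5 ($86), total $346.
VCG payment = (others' best without Juno) − (others' welfare with Juno) = 346 − 337 = $9.

Juno pays $9.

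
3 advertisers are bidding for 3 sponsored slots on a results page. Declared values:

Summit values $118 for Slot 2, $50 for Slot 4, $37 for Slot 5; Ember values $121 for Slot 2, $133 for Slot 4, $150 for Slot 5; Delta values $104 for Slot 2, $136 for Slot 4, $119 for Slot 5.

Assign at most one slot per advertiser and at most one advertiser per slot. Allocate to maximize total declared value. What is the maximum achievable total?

Max total: $404

Optimal: Summit→Slot 2 ($118), Ember→Slot 5 ($150), Delta→Slot 4 ($136) — total 118+150+136 = $404.
Column-greedy (each slot in turn goes to its best remaining advertiser) gives $294, worse by 110.
No other one-to-one assignment exceeds $404.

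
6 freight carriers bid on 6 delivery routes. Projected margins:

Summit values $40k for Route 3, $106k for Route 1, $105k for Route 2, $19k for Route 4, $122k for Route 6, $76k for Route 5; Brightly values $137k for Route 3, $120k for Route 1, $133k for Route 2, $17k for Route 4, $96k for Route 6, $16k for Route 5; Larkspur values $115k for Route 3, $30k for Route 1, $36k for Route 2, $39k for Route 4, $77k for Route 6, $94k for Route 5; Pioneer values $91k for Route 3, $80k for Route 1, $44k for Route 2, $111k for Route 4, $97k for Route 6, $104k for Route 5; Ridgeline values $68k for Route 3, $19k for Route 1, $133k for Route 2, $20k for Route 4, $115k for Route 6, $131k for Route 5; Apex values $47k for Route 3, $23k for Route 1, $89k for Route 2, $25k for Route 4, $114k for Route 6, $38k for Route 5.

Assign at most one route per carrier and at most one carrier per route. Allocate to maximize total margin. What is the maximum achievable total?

Optimal: Summit→Route 1 ($106k), Brightly→Route 2 ($133k), Larkspur→Route 3 ($115k), Pioneer→Route 4 ($111k), Ridgeline→Route 5 ($131k), Apex→Route 6 ($114k) — total 106+133+115+111+131+114 = $710k.
Column-greedy (each route in turn goes to its best remaining carrier) gives $695k, worse by 15.
No other one-to-one assignment exceeds $710k.

Maximum total: $710k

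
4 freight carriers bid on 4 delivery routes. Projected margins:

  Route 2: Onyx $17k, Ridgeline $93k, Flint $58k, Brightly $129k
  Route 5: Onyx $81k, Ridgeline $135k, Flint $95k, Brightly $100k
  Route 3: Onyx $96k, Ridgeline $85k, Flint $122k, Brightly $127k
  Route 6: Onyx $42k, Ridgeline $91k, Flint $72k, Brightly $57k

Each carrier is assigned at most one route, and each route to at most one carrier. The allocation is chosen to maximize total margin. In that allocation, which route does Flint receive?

Flint receives Route 6.

Optimal: Onyx→Route 3 ($96k), Ridgeline→Route 5 ($135k), Flint→Route 6 ($72k), Brightly→Route 2 ($129k) — total 96+135+72+129 = $432k.
Next-best assignment: Onyx→Route 6, Ridgeline→Route 5, Flint→Route 3, Brightly→Route 2 = $428k.
Every other assignment is strictly worse.
Flint's own top route is Route 3 ($122k), but forcing Flint→Route 3 and reassigning the rest optimally gives only $428k — worse by 4.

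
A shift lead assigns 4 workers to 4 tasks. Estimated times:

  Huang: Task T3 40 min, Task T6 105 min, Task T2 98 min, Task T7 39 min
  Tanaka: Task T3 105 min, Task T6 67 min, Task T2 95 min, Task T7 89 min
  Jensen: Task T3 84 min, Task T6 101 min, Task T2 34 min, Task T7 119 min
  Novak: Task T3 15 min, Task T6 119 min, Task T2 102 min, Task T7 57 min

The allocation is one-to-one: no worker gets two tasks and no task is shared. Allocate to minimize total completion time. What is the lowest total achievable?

Optimal: Huang→Task T7 (39 min), Tanaka→Task T6 (67 min), Jensen→Task T2 (34 min), Novak→Task T3 (15 min) — total 39+67+34+15 = 155 min.
Next-best assignment: Huang→Task T3, Tanaka→Task T6, Jensen→Task T2, Novak→Task T7 = 198 min.

Min total: 155 min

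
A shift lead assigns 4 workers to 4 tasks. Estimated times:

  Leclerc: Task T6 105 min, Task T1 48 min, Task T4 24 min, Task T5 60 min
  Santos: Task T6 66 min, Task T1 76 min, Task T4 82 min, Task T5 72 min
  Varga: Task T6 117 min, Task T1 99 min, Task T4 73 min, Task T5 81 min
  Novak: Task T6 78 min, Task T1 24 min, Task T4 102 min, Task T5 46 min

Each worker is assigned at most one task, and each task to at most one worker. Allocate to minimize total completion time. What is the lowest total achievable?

Optimal: Leclerc→Task T4 (24 min), Santos→Task T6 (66 min), Varga→Task T5 (81 min), Novak→Task T1 (24 min) — total 24+66+81+24 = 195 min.
Next-best assignment: Leclerc→Task T5, Santos→Task T6, Varga→Task T4, Novak→Task T1 = 223 min.
Every other assignment is strictly worse.

Minimum total: 195 min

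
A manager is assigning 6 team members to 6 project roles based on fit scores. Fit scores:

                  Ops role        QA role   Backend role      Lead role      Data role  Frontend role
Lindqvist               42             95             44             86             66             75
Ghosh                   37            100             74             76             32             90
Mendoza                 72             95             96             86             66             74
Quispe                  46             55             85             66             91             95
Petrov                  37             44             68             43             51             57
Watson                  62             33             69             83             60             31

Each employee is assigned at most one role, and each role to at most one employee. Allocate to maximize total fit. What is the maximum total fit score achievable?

This is a one-to-one assignment (maximum-weight bipartite matching).
Optimal: Lindqvist→QA role (95 pts), Ghosh→Frontend role (90 pts), Mendoza→Ops role (72 pts), Quispe→Data role (91 pts), Petrov→Backend role (68 pts), Watson→Lead role (83 pts) — total 95+90+72+91+68+83 = 499 pts.
Row-greedy (each employee in turn takes its best remaining role) gives 477 pts, worse by 22.

Maximum total: 499 pts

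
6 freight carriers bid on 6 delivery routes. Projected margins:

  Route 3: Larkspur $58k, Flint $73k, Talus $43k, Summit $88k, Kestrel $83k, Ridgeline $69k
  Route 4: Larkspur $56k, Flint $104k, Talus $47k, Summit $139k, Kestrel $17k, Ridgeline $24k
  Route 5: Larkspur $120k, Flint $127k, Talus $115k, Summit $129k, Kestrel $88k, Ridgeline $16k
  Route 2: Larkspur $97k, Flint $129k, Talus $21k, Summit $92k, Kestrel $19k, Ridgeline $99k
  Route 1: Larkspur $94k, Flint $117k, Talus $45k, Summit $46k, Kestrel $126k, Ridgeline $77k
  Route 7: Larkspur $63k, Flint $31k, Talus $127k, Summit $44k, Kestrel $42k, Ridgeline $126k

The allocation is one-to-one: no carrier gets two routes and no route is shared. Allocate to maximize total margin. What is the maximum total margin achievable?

Optimal: Larkspur→Route 5 ($120k), Flint→Route 2 ($129k), Talus→Route 7 ($127k), Summit→Route 4 ($139k), Kestrel→Route 1 ($126k), Ridgeline→Route 3 ($69k) — total 120+129+127+139+126+69 = $710k.
Column-greedy (each route in turn goes to its best remaining carrier) gives $664k, worse by 46.
Next-best assignment: Larkspur→Route 3, Flint→Route 2, Talus→Route 5, Summit→Route 4, Kestrel→Route 1, Ridgeline→Route 7 = $693k.
Checked against all permutations: $710k is optimal.

Max total: $710k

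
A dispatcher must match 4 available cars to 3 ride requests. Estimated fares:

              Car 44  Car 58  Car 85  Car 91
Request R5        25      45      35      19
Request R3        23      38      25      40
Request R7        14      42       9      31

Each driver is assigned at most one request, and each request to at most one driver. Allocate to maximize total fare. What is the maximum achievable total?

This is the linear assignment problem.
Optimal: Car 85→Request R5 ($35), Car 91→Request R3 ($40), Car 58→Request R7 ($42) — total 35+40+42 = $117.
Row-greedy (each driver in turn takes its best remaining request) gives $92, worse by 25.
Swapping Car 85↔Car 91 (Car 85→Request R3 $25, Car 91→Request R5 $19) loses 31.

Max total: $117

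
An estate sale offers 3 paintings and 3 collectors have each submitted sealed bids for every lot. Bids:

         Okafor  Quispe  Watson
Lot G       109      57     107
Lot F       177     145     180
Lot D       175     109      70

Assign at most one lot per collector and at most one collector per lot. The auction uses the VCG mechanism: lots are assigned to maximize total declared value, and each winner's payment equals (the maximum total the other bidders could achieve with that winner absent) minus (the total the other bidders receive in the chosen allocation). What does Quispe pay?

Quispe pays $73.

Efficient allocation: Okafor→Lot D ($175), Quispe→Lot F ($145), Watson→Lot G ($107); total welfare W = $427.
Quispe receives Lot F at value $145, so the others get W − 145 = $282.
Without Quispe: best allocation of the remaining 2 bidders over all 3 lots is Okafor→Lot D ($175), Watson→Lot F ($180), total $355.
VCG payment = (others' best without Quispe) − (others' welfare with Quispe) = 355 − 282 = $73.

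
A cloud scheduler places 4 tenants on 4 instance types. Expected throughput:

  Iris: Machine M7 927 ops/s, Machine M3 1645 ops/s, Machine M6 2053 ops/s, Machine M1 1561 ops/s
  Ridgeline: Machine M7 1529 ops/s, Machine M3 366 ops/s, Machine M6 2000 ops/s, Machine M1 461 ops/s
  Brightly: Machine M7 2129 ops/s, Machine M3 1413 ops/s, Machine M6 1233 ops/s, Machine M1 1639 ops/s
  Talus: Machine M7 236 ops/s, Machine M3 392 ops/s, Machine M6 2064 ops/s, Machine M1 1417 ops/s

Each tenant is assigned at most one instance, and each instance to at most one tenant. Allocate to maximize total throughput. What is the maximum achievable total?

Max total: 7191 ops/s

Treat this as an assignment problem: match each tenant to one instance.
Optimal: Iris→Machine M3 (1645 ops/s), Ridgeline→Machine M6 (2000 ops/s), Brightly→Machine M7 (2129 ops/s), Talus→Machine M1 (1417 ops/s) — total 1645+2000+2129+1417 = 7191 ops/s.
Row-greedy (each tenant in turn takes its best remaining instance) gives 5613 ops/s, worse by 1578.
Checked against all permutations: 7191 ops/s is optimal.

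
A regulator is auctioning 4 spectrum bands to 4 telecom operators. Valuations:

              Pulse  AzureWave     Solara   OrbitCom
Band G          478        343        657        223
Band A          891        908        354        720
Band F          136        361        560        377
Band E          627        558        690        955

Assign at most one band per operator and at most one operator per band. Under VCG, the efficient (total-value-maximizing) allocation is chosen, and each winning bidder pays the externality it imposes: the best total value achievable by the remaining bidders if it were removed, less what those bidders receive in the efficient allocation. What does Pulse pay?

Efficient allocation: Pulse→Band G ($478M), AzureWave→Band A ($908M), Solara→Band F ($560M), OrbitCom→Band E ($955M); total welfare W = $2901M.
Pulse receives Band G at value $478M, so the others get W − 478 = $2423M.
Without Pulse: best allocation of the remaining 3 bidders over all 4 bands is AzureWave→Band A ($908M), Solara→Band G ($657M), OrbitCom→Band E ($955M), total $2520M.
VCG payment = (others' best without Pulse) − (others' welfare with Pulse) = 2520 − 2423 = $97M.

Pulse pays $97M.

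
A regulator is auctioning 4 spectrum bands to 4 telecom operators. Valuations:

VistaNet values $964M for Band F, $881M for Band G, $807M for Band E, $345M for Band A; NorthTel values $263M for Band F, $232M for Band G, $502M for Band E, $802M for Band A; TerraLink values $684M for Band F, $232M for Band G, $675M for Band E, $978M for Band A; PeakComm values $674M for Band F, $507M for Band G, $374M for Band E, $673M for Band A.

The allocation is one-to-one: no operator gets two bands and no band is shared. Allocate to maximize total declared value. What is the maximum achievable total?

Optimal: VistaNet→Band G ($881M), NorthTel→Band E ($502M), TerraLink→Band A ($978M), PeakComm→Band F ($674M) — total 881+502+978+674 = $3035M.
Row-greedy (each operator in turn takes its best remaining band) gives $2948M, worse by 87.
Swapping PeakComm↔TerraLink (PeakComm→Band A $673M, TerraLink→Band F $684M) loses 295.
No other one-to-one assignment exceeds $3035M.

Maximum total: $3035M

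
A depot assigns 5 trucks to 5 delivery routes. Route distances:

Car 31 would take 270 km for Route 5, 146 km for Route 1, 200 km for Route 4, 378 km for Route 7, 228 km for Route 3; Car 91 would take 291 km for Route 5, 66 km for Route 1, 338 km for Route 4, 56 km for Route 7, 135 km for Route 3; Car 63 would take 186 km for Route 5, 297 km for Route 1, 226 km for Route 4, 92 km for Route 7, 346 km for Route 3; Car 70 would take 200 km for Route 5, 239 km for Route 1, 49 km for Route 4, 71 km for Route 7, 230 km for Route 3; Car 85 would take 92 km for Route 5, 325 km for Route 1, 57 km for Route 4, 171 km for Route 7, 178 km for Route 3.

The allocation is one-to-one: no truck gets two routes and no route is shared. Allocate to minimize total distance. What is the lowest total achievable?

Optimal: Car 31→Route 1 (146 km), Car 91→Route 3 (135 km), Car 63→Route 7 (92 km), Car 70→Route 4 (49 km), Car 85→Route 5 (92 km) — total 146+135+92+49+92 = 514 km.
Row-greedy (each truck in turn takes its cheapest remaining route) gives 615 km, worse by 101.
Swapping Car 85↔Car 70 (Car 85→Route 4 57 km, Car 70→Route 5 200 km) adds 116.

Min total: 514 km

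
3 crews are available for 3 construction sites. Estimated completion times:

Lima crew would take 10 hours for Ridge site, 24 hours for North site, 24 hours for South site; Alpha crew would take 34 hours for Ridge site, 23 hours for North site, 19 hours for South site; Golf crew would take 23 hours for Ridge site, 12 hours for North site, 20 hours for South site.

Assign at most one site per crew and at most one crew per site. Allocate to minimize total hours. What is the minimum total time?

Min total: 41 hours

This is the linear assignment problem.
Optimal: Lima crew→Ridge site (10 hours), Alpha crew→South site (19 hours), Golf crew→North site (12 hours) — total 10+19+12 = 41 hours.
Next-best assignment: Lima crew→Ridge site, Alpha crew→North site, Golf crew→South site = 53 hours.
Swapping Lima crew↔Alpha crew (Lima crew→South site 24 hours, Alpha crew→Ridge site 34 hours) adds 29.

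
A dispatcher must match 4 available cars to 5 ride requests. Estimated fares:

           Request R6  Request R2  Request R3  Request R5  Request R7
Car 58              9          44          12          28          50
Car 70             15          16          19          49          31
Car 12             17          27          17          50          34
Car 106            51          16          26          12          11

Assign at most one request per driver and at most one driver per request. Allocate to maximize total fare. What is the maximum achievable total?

Treat this as an assignment problem: match each driver to one request.
Optimal: Car 58→Request R2 ($44), Car 70→Request R5 ($49), Car 12→Request R7 ($34), Car 106→Request R6 ($51) — total 44+49+34+51 = $178.
Next-best assignment: Car 58→Request R7, Car 70→Request R5, Car 12→Request R2, Car 106→Request R6 = $177.

Maximum total: $178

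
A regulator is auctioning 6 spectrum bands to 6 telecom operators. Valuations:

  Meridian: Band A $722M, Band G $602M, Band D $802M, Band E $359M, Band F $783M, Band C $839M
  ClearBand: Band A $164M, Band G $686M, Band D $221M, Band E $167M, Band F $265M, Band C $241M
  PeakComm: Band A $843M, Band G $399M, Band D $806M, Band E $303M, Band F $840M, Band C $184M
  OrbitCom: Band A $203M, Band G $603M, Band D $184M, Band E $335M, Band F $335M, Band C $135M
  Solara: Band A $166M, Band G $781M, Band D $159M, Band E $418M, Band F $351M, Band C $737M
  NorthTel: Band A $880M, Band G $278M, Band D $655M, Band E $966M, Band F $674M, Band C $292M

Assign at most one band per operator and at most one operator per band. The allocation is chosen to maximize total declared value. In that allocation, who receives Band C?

Optimal: Meridian→Band D ($802M), ClearBand→Band G ($686M), PeakComm→Band A ($843M), OrbitCom→Band F ($335M), Solara→Band C ($737M), NorthTel→Band E ($966M) — total 802+686+843+335+737+966 = $4369M.
Max-entry greedy (repeatedly take the single best remaining cell) gives $3985M, worse by 384.
Next-best assignment: Meridian→Band D, ClearBand→Band G, PeakComm→Band F, OrbitCom→Band E, Solara→Band C, NorthTel→Band A = $4280M.
Swapping PeakComm↔OrbitCom (PeakComm→Band F $840M, OrbitCom→Band A $203M) loses 135.
Solara's own top band is Band G ($781M), but forcing Solara→Band G and reassigning the rest optimally gives only $3985M — worse by 384.

Solara receives Band C.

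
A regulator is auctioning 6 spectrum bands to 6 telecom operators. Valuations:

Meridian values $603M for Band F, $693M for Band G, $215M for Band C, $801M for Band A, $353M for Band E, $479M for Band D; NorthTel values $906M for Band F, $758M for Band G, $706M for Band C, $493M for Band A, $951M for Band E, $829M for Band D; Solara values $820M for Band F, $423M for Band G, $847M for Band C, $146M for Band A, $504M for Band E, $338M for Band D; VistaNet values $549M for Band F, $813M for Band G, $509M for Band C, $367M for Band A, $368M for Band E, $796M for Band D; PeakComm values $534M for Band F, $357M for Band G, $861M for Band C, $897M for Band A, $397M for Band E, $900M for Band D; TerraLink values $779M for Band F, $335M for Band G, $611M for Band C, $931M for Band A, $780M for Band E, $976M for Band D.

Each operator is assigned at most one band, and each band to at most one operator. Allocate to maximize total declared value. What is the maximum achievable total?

Max total: $5222M

Optimal: Meridian→Band A ($801M), NorthTel→Band E ($951M), Solara→Band F ($820M), VistaNet→Band G ($813M), PeakComm→Band C ($861M), TerraLink→Band D ($976M) — total 801+951+820+813+861+976 = $5222M.
Row-greedy (each operator in turn takes its best remaining band) gives $5091M, worse by 131.
Next-best assignment: Meridian→Band A, NorthTel→Band E, Solara→Band C, VistaNet→Band G, PeakComm→Band D, TerraLink→Band F = $5091M.
Swapping Meridian↔PeakComm (Meridian→Band C $215M, PeakComm→Band A $897M) loses 550.
Every other assignment is strictly worse.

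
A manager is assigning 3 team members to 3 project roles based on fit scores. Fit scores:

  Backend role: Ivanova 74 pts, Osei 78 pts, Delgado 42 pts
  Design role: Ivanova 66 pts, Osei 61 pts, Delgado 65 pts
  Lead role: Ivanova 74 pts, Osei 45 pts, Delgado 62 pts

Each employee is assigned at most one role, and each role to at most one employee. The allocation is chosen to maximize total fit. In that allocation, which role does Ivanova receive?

Optimal: Ivanova→Lead role (74 pts), Osei→Backend role (78 pts), Delgado→Design role (65 pts) — total 74+78+65 = 217 pts.
Column-greedy (each role in turn goes to its best remaining employee) gives 206 pts, worse by 11.
Ivanova's own top role is Backend role (74 pts), but forcing Ivanova→Backend role and reassigning the rest optimally gives only 197 pts — worse by 20.

Ivanova receives Lead role.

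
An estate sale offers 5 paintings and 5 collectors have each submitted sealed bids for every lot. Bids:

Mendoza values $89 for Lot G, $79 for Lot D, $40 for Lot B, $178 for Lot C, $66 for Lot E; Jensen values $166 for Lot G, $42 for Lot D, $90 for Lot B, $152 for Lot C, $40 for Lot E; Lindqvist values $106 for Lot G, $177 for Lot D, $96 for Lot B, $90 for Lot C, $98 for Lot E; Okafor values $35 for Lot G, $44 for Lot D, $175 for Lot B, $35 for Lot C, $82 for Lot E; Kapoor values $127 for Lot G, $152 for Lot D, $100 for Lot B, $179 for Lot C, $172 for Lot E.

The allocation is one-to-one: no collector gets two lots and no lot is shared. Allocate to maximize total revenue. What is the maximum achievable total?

Optimal: Mendoza→Lot C ($178), Jensen→Lot G ($166), Lindqvist→Lot D ($177), Okafor→Lot B ($175), Kapoor→Lot E ($172) — total 178+166+177+175+172 = $868.
Max-entry greedy (repeatedly take the single best remaining cell) gives $763, worse by 105.

Max total: $868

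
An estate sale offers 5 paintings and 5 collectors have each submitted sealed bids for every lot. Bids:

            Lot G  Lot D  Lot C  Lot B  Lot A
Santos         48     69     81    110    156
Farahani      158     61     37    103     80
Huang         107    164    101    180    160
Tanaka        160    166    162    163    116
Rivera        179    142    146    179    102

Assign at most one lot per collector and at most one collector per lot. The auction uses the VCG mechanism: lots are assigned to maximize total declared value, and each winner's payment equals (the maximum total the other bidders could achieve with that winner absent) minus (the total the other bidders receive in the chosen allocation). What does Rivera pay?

Rivera pays $20.

Efficient allocation: Santos→Lot A ($156), Farahani→Lot G ($158), Huang→Lot D ($164), Tanaka→Lot C ($162), Rivera→Lot B ($179); total welfare W = $819.
Rivera receives Lot B at value $179, so the others get W − 179 = $640.
Without Rivera: best allocation of the remaining 4 bidders over all 5 lots is Santos→Lot A ($156), Farahani→Lot G ($158), Huang→Lot B ($180), Tanaka→Lot D ($166), total $660.
VCG payment = (others' best without Rivera) − (others' welfare with Rivera) = 660 − 640 = $20.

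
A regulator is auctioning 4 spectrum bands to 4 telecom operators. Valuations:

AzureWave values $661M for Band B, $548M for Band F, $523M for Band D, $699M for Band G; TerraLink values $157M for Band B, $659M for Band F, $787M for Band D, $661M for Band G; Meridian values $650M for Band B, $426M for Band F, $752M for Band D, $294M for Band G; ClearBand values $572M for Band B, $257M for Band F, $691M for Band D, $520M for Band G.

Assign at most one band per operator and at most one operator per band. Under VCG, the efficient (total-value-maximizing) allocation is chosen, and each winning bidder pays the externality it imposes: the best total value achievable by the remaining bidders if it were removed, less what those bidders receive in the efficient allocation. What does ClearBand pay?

Efficient allocation: AzureWave→Band G ($699M), TerraLink→Band F ($659M), Meridian→Band B ($650M), ClearBand→Band D ($691M); total welfare W = $2699M.
ClearBand receives Band D at value $691M, so the others get W − 691 = $2008M.
Without ClearBand: best allocation of the remaining 3 bidders over all 4 bands is AzureWave→Band G ($699M), TerraLink→Band D ($787M), Meridian→Band B ($650M), total $2136M.
VCG payment = (others' best without ClearBand) − (others' welfare with ClearBand) = 2136 − 2008 = $128M.

ClearBand pays $128M.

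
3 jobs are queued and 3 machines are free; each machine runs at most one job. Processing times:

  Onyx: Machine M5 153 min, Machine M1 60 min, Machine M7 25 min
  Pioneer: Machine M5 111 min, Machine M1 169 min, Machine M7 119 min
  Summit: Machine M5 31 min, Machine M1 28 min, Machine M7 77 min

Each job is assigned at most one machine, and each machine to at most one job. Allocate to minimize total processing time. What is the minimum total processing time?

Min total: 164 min

Optimal: Onyx→Machine M7 (25 min), Pioneer→Machine M5 (111 min), Summit→Machine M1 (28 min) — total 25+111+28 = 164 min.
Next-best assignment: Onyx→Machine M1, Pioneer→Machine M7, Summit→Machine M5 = 210 min.
Every other assignment is strictly worse.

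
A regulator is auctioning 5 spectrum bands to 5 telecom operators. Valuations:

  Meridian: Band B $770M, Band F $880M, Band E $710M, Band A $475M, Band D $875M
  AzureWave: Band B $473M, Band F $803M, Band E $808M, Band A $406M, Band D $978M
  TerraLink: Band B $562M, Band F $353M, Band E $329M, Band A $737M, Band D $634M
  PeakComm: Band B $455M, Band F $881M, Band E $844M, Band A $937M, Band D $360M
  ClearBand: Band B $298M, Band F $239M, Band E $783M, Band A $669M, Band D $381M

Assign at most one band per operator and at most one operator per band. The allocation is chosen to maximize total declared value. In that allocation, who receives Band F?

PeakComm receives Band F.

Treat this as an assignment problem: match each operator to one band.
Optimal: Meridian→Band B ($770M), AzureWave→Band D ($978M), TerraLink→Band A ($737M), PeakComm→Band F ($881M), ClearBand→Band E ($783M) — total 770+978+737+881+783 = $4149M.
Next-best assignment: Meridian→Band F, AzureWave→Band D, TerraLink→Band B, PeakComm→Band A, ClearBand→Band E = $4140M.
PeakComm's own top band is Band A ($937M), but forcing PeakComm→Band A and reassigning the rest optimally gives only $4140M — worse by 9.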